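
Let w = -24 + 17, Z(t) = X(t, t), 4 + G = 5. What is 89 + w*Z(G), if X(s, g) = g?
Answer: 82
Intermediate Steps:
G = 1 (G = -4 + 5 = 1)
Z(t) = t
w = -7
89 + w*Z(G) = 89 - 7*1 = 89 - 7 = 82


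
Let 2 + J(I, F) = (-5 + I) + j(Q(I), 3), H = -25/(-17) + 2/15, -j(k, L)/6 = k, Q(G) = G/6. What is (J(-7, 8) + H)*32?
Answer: -44032/255 ≈ -172.67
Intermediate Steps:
Q(G) = G/6 (Q(G) = G*(⅙) = G/6)
j(k, L) = -6*k
H = 409/255 (H = -25*(-1/17) + 2*(1/15) = 25/17 + 2/15 = 409/255 ≈ 1.6039)
J(I, F) = -7 (J(I, F) = -2 + ((-5 + I) - I) = -2 - 5 = -7)
(J(-7, 8) + H)*32 = (-7 + 409/255)*32 = -1376/255*32 = -44032/255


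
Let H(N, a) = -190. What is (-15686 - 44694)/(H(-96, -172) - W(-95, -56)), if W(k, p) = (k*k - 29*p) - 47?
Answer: 15095/2698 ≈ 5.5949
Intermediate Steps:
W(k, p) = -47 + k² - 29*p (W(k, p) = (k² - 29*p) - 47 = -47 + k² - 29*p)
(-15686 - 44694)/(H(-96, -172) - W(-95, -56)) = (-15686 - 44694)/(-190 - (-47 + (-95)² - 29*(-56))) = -60380/(-190 - (-47 + 9025 + 1624)) = -60380/(-190 - 1*10602) = -60380/(-190 - 10602) = -60380/(-10792) = -60380*(-1/10792) = 15095/2698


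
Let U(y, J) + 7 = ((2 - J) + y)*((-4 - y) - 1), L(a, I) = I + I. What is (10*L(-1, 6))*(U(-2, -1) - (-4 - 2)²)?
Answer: -5520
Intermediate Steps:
L(a, I) = 2*I
U(y, J) = -7 + (-5 - y)*(2 + y - J) (U(y, J) = -7 + ((2 - J) + y)*((-4 - y) - 1) = -7 + (2 + y - J)*(-5 - y) = -7 + (-5 - y)*(2 + y - J))
(10*L(-1, 6))*(U(-2, -1) - (-4 - 2)²) = (10*(2*6))*((-17 - 1*(-2)² - 7*(-2) + 5*(-1) - 1*(-2)) - (-4 - 2)²) = (10*12)*((-17 - 1*4 + 14 - 5 + 2) - 1*(-6)²) = 120*((-17 - 4 + 14 - 5 + 2) - 1*36) = 120*(-10 - 36) = 120*(-46) = -5520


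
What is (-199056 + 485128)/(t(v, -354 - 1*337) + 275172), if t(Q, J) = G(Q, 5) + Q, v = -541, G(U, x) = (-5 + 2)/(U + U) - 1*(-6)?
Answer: 309529904/297157237 ≈ 1.0416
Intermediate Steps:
G(U, x) = 6 - 3/(2*U) (G(U, x) = -3*1/(2*U) + 6 = -3/(2*U) + 6 = 6 - 3/(2*U))
t(Q, J) = 6 + Q - 3/(2*Q) (t(Q, J) = (6 - 3/(2*Q)) + Q = 6 + Q - 3/(2*Q))
(-199056 + 485128)/(t(v, -354 - 1*337) + 275172) = (-199056 + 485128)/((6 - 541 - 3/2/(-541)) + 275172) = 286072/((6 - 541 - 3/2*(-1/541)) + 275172) = 286072/((6 - 541 + 3/1082) + 275172) = 286072/(-578867/1082 + 275172) = 286072/(297157237/1082) = 286072*(1082/297157237) = 309529904/297157237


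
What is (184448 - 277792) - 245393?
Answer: -338737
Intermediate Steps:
(184448 - 277792) - 245393 = -93344 - 245393 = -338737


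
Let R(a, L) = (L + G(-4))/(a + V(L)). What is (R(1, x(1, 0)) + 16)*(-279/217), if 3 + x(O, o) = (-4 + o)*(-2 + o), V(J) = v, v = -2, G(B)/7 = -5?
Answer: -414/7 ≈ -59.143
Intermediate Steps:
G(B) = -35 (G(B) = 7*(-5) = -35)
V(J) = -2
x(O, o) = -3 + (-4 + o)*(-2 + o)
R(a, L) = (-35 + L)/(-2 + a) (R(a, L) = (L - 35)/(a - 2) = (-35 + L)/(-2 + a))
(R(1, x(1, 0)) + 16)*(-279/217) = ((-35 + (5 + 0² - 6*0))/(-2 + 1) + 16)*(-279/217) = ((-35 + (5 + 0 + 0))/(-1) + 16)*(-279*1/217) = (-(-35 + 5) + 16)*(-9/7) = (-1*(-30) + 16)*(-9/7) = (30 + 16)*(-9/7) = 46*(-9/7) = -414/7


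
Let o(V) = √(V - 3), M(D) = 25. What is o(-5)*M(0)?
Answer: 50*I*√2 ≈ 70.711*I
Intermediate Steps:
o(V) = √(-3 + V)
o(-5)*M(0) = √(-3 - 5)*25 = √(-8)*25 = (2*I*√2)*25 = 50*I*√2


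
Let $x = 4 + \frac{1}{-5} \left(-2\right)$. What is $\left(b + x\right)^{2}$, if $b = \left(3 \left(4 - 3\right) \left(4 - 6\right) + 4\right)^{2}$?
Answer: $\frac{1764}{25} \approx 70.56$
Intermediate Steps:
$x = \frac{22}{5}$ ($x = 4 - - \frac{2}{5} = 4 + \frac{2}{5} = \frac{22}{5} \approx 4.4$)
$b = 4$ ($b = \left(3 \left(4 - 3\right) \left(4 - 6\right) + 4\right)^{2} = \left(3 \cdot 1 \left(-2\right) + 4\right)^{2} = \left(3 \left(-2\right) + 4\right)^{2} = \left(-6 + 4\right)^{2} = \left(-2\right)^{2} = 4$)
$\left(b + x\right)^{2} = \left(4 + \frac{22}{5}\right)^{2} = \left(\frac{42}{5}\right)^{2} = \frac{1764}{25}$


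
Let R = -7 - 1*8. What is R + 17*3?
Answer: 36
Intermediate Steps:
R = -15 (R = -7 - 8 = -15)
R + 17*3 = -15 + 17*3 = -15 + 51 = 36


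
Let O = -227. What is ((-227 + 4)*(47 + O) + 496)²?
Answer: 1651284496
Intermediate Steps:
((-227 + 4)*(47 + O) + 496)² = ((-227 + 4)*(47 - 227) + 496)² = (-223*(-180) + 496)² = (40140 + 496)² = 40636² = 1651284496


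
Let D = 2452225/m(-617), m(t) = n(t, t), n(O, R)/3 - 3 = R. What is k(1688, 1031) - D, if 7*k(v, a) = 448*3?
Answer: 2805889/1842 ≈ 1523.3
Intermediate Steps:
n(O, R) = 9 + 3*R
m(t) = 9 + 3*t
k(v, a) = 192 (k(v, a) = (448*3)/7 = (⅐)*1344 = 192)
D = -2452225/1842 (D = 2452225/(9 + 3*(-617)) = 2452225/(9 - 1851) = 2452225/(-1842) = 2452225*(-1/1842) = -2452225/1842 ≈ -1331.3)
k(1688, 1031) - D = 192 - 1*(-2452225/1842) = 192 + 2452225/1842 = 2805889/1842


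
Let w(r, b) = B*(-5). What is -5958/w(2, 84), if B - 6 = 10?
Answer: 2979/40 ≈ 74.475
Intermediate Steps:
B = 16 (B = 6 + 10 = 16)
w(r, b) = -80 (w(r, b) = 16*(-5) = -80)
-5958/w(2, 84) = -5958/(-80) = -5958*(-1/80) = 2979/40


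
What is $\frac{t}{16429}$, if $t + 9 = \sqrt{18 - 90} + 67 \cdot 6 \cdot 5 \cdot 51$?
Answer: $\frac{14643}{2347} + \frac{6 i \sqrt{2}}{16429} \approx 6.239 + 0.00051648 i$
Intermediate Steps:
$t = 102501 + 6 i \sqrt{2}$ ($t = -9 + \left(\sqrt{18 - 90} + 67 \cdot 6 \cdot 5 \cdot 51\right) = -9 + \left(\sqrt{-72} + 67 \cdot 30 \cdot 51\right) = -9 + \left(6 i \sqrt{2} + 67 \cdot 1530\right) = -9 + \left(6 i \sqrt{2} + 102510\right) = -9 + \left(102510 + 6 i \sqrt{2}\right) = 102501 + 6 i \sqrt{2} \approx 1.025 \cdot 10^{5} + 8.4853 i$)
$\frac{t}{16429} = \frac{102501 + 6 i \sqrt{2}}{16429} = \left(102501 + 6 i \sqrt{2}\right) \frac{1}{16429} = \frac{14643}{2347} + \frac{6 i \sqrt{2}}{16429}$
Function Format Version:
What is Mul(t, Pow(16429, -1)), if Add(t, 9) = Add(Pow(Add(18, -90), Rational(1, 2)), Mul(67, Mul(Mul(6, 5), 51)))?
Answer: Add(Rational(14643, 2347), Mul(Rational(6, 16429), I, Pow(2, Rational(1, 2)))) ≈ Add(6.2390, Mul(0.00051648, I))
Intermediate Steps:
t = Add(102501, Mul(6, I, Pow(2, Rational(1, 2)))) (t = Add(-9, Add(Pow(Add(18, -90), Rational(1, 2)), Mul(67, Mul(Mul(6, 5), 51)))) = Add(-9, Add(Pow(-72, Rational(1, 2)), Mul(67, Mul(30, 51)))) = Add(-9, Add(Mul(6, I, Pow(2, Rational(1, 2))), Mul(67, 1530))) = Add(-9, Add(Mul(6, I, Pow(2, Rational(1, 2))), 102510)) = Add(-9, Add(102510, Mul(6, I, Pow(2, Rational(1, 2))))) = Add(102501, Mul(6, I, Pow(2, Rational(1, 2)))) ≈ Add(1.0250e+5, Mul(8.4853, I)))
Mul(t, Pow(16429, -1)) = Mul(Add(102501, Mul(6, I, Pow(2, Rational(1, 2)))), Pow(16429, -1)) = Mul(Add(102501, Mul(6, I, Pow(2, Rational(1, 2)))), Rational(1, 16429)) = Add(Rational(14643, 2347), Mul(Rational(6, 16429), I, Pow(2, Rational(1, 2))))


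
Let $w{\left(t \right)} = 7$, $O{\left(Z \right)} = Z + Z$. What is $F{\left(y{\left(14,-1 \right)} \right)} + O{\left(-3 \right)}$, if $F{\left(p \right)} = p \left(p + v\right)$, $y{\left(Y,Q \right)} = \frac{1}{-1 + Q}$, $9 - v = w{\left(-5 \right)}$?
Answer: $- \frac{27}{4} \approx -6.75$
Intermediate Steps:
$O{\left(Z \right)} = 2 Z$
$v = 2$ ($v = 9 - 7 = 2$)
$F{\left(p \right)} = p \left(2 + p\right)$ ($F{\left(p \right)} = p \left(p + 2\right) = p \left(2 + p\right)$)
$F{\left(y{\left(14,-1 \right)} \right)} + O{\left(-3 \right)} = \frac{2 + \frac{1}{-1 - 1}}{-1 - 1} + 2 \left(-3\right) = \frac{2 + \frac{1}{-2}}{-2} - 6 = - \frac{2 - \frac{1}{2}}{2} - 6 = \left(- \frac{1}{2}\right) \frac{3}{2} - 6 = - \frac{3}{4} - 6 = - \frac{27}{4}$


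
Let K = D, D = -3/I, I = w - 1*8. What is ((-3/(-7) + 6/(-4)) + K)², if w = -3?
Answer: 15129/23716 ≈ 0.63792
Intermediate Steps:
I = -11 (I = -3 - 1*8 = -3 - 8 = -11)
D = 3/11 (D = -3/(-11) = -3*(-1/11) = 3/11 ≈ 0.27273)
K = 3/11 ≈ 0.27273
((-3/(-7) + 6/(-4)) + K)² = ((-3/(-7) + 6/(-4)) + 3/11)² = ((-3*(-⅐) + 6*(-¼)) + 3/11)² = ((3/7 - 3/2) + 3/11)² = (-15/14 + 3/11)² = (-123/154)² = 15129/23716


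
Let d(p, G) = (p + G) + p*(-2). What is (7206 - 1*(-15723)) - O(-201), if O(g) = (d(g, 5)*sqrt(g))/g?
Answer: 22929 + 206*I*sqrt(201)/201 ≈ 22929.0 + 14.53*I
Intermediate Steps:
d(p, G) = G - p (d(p, G) = (G + p) - 2*p = G - p)
O(g) = (5 - g)/sqrt(g) (O(g) = ((5 - g)*sqrt(g))/g = (sqrt(g)*(5 - g))/g = (5 - g)/sqrt(g))
(7206 - 1*(-15723)) - O(-201) = (7206 - 1*(-15723)) - (5 - 1*(-201))/sqrt(-201) = (7206 + 15723) - (-I*sqrt(201)/201)*(5 + 201) = 22929 - (-I*sqrt(201)/201)*206 = 22929 - (-206)*I*sqrt(201)/201 = 22929 + 206*I*sqrt(201)/201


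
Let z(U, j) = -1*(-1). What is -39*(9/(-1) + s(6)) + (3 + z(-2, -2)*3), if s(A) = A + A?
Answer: -111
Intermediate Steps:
s(A) = 2*A
z(U, j) = 1
-39*(9/(-1) + s(6)) + (3 + z(-2, -2)*3) = -39*(9/(-1) + 2*6) + (3 + 1*3) = -39*(9*(-1) + 12) + (3 + 3) = -39*(-9 + 12) + 6 = -39*3 + 6 = -117 + 6 = -111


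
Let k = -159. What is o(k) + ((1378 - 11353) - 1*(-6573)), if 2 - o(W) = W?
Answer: -3241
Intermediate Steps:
o(W) = 2 - W
o(k) + ((1378 - 11353) - 1*(-6573)) = (2 - 1*(-159)) + ((1378 - 11353) - 1*(-6573)) = (2 + 159) + (-9975 + 6573) = 161 - 3402 = -3241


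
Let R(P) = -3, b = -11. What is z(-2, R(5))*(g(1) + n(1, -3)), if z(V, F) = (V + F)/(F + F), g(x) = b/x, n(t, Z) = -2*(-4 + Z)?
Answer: 5/2 ≈ 2.5000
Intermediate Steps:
n(t, Z) = 8 - 2*Z
g(x) = -11/x
z(V, F) = (F + V)/(2*F) (z(V, F) = (F + V)/((2*F)) = (F + V)*(1/(2*F)) = (F + V)/(2*F))
z(-2, R(5))*(g(1) + n(1, -3)) = ((1/2)*(-3 - 2)/(-3))*(-11/1 + (8 - 2*(-3))) = ((1/2)*(-1/3)*(-5))*(-11*1 + (8 + 6)) = 5*(-11 + 14)/6 = (5/6)*3 = 5/2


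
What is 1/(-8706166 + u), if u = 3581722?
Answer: -1/5124444 ≈ -1.9514e-7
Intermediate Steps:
1/(-8706166 + u) = 1/(-8706166 + 3581722) = 1/(-5124444) = -1/5124444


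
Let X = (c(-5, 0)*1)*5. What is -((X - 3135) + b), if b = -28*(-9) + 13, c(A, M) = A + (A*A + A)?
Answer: 2795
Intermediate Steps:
c(A, M) = A² + 2*A (c(A, M) = A + (A² + A) = A + (A + A²) = A² + 2*A)
b = 265 (b = 252 + 13 = 265)
X = 75 (X = (-5*(2 - 5)*1)*5 = (-5*(-3)*1)*5 = (15*1)*5 = 15*5 = 75)
-((X - 3135) + b) = -((75 - 3135) + 265) = -(-3060 + 265) = -1*(-2795) = 2795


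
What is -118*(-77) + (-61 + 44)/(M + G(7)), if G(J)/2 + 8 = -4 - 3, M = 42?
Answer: 109015/12 ≈ 9084.6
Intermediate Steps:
G(J) = -30 (G(J) = -16 + 2*(-4 - 3) = -16 + 2*(-7) = -16 - 14 = -30)
-118*(-77) + (-61 + 44)/(M + G(7)) = -118*(-77) + (-61 + 44)/(42 - 30) = 9086 - 17/12 = 109015/12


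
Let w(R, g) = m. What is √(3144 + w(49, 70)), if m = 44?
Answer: 2*√797 ≈ 56.462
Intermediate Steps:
w(R, g) = 44
√(3144 + w(49, 70)) = √(3144 + 44) = √3188 = 2*√797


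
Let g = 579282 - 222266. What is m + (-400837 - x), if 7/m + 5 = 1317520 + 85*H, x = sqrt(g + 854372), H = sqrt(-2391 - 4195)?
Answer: -139162057272464634/347178671815 - 118*sqrt(87) - 119*I*sqrt(6586)/347178671815 ≈ -4.0194e+5 - 2.7817e-8*I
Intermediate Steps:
H = I*sqrt(6586) (H = sqrt(-6586) = I*sqrt(6586) ≈ 81.154*I)
g = 357016
x = 118*sqrt(87) (x = sqrt(357016 + 854372) = sqrt(1211388) = 118*sqrt(87) ≈ 1100.6)
m = 7/(1317515 + 85*I*sqrt(6586)) (m = 7/(-5 + (1317520 + 85*(I*sqrt(6586)))) = 7/(-5 + (1317520 + 85*I*sqrt(6586))) = 7/(1317515 + 85*I*sqrt(6586)) ≈ 5.3129e-6 - 2.7817e-8*I)
m + (-400837 - x) = (1844521/347178671815 - 119*I*sqrt(6586)/347178671815) + (-400837 - 118*sqrt(87)) = -139162057272464634/347178671815 - 118*sqrt(87) - 119*I*sqrt(6586)/347178671815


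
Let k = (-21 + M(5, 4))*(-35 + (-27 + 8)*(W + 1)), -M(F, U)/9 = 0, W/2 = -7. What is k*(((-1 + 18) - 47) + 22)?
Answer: 35616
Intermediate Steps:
W = -14 (W = 2*(-7) = -14)
M(F, U) = 0 (M(F, U) = -9*0 = 0)
k = -4452 (k = (-21 + 0)*(-35 + (-27 + 8)*(-14 + 1)) = -21*(-35 - 19*(-13)) = -21*(-35 + 247) = -21*212 = -4452)
k*(((-1 + 18) - 47) + 22) = -4452*(((-1 + 18) - 47) + 22) = -4452*((17 - 47) + 22) = -4452*(-30 + 22) = -4452*(-8) = 35616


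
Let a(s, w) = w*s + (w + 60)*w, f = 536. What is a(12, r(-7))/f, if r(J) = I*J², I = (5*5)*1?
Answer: 1588825/536 ≈ 2964.2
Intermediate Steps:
I = 25 (I = 25*1 = 25)
r(J) = 25*J²
a(s, w) = s*w + w*(60 + w) (a(s, w) = s*w + (60 + w)*w = s*w + w*(60 + w))
a(12, r(-7))/f = ((25*(-7)²)*(60 + 12 + 25*(-7)²))/536 = ((25*49)*(60 + 12 + 25*49))*(1/536) = (1225*(60 + 12 + 1225))*(1/536) = (1225*1297)*(1/536) = 1588825*(1/536) = 1588825/536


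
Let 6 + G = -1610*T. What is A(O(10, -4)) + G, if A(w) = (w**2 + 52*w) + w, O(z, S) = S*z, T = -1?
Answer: 1084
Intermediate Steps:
A(w) = w**2 + 53*w
G = 1604 (G = -6 - 1610*(-1) = -6 + 1610 = 1604)
A(O(10, -4)) + G = (-4*10)*(53 - 4*10) + 1604 = -40*(53 - 40) + 1604 = -40*13 + 1604 = -520 + 1604 = 1084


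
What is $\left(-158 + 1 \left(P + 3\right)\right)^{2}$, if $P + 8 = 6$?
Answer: $24649$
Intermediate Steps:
$P = -2$ ($P = -8 + 6 = -2$)
$\left(-158 + 1 \left(P + 3\right)\right)^{2} = \left(-158 + 1 \left(-2 + 3\right)\right)^{2} = \left(-158 + 1 \cdot 1\right)^{2} = \left(-158 + 1\right)^{2} = \left(-157\right)^{2} = 24649$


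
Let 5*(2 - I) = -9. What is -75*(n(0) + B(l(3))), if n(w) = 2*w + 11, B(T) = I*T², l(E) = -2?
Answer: -1965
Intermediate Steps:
I = 19/5 (I = 2 - ⅕*(-9) = 2 + 9/5 = 19/5 ≈ 3.8000)
B(T) = 19*T²/5
n(w) = 11 + 2*w
-75*(n(0) + B(l(3))) = -75*((11 + 2*0) + (19/5)*(-2)²) = -75*((11 + 0) + (19/5)*4) = -75*(11 + 76/5) = -75*131/5 = -1965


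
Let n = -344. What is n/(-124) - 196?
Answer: -5990/31 ≈ -193.23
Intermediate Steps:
n/(-124) - 196 = -344/(-124) - 196 = -1/124*(-344) - 196 = 86/31 - 196 = -5990/31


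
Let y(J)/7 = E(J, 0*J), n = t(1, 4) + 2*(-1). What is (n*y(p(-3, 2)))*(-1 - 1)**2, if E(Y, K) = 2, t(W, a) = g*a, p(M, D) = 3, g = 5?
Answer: 1008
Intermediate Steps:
t(W, a) = 5*a
n = 18 (n = 5*4 + 2*(-1) = 20 - 2 = 18)
y(J) = 14 (y(J) = 7*2 = 14)
(n*y(p(-3, 2)))*(-1 - 1)**2 = (18*14)*(-1 - 1)**2 = 252*(-2)**2 = 252*4 = 1008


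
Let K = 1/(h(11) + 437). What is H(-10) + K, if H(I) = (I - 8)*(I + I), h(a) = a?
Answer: 161281/448 ≈ 360.00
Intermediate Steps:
H(I) = 2*I*(-8 + I) (H(I) = (-8 + I)*(2*I) = 2*I*(-8 + I))
K = 1/448 (K = 1/(11 + 437) = 1/448 ≈ 0.0022321)
H(-10) + K = 2*(-10)*(-8 - 10) + 1/448 = 2*(-10)*(-18) + 1/448 = 360 + 1/448 = 161281/448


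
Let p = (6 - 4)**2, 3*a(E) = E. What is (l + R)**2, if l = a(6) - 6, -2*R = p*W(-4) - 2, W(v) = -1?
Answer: 1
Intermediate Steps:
a(E) = E/3
p = 4 (p = 2**2 = 4)
R = 3 (R = -(4*(-1) - 2)/2 = -(-4 - 2)/2 = -1/2*(-6) = 3)
l = -4 (l = (1/3)*6 - 6 = 2 - 6 = -4)
(l + R)**2 = (-4 + 3)**2 = (-1)**2 = 1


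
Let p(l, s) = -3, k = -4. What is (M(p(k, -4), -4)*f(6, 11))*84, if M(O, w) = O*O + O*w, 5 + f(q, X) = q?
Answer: 1764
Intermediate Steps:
f(q, X) = -5 + q
M(O, w) = O² + O*w
(M(p(k, -4), -4)*f(6, 11))*84 = ((-3*(-3 - 4))*(-5 + 6))*84 = (-3*(-7)*1)*84 = (21*1)*84 = 21*84 = 1764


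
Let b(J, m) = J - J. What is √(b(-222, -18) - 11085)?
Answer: I*√11085 ≈ 105.29*I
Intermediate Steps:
b(J, m) = 0
√(b(-222, -18) - 11085) = √(0 - 11085) = √(-11085) = I*√11085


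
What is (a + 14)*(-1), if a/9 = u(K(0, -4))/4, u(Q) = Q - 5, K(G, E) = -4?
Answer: 25/4 ≈ 6.2500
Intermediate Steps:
u(Q) = -5 + Q
a = -81/4 (a = 9*((-5 - 4)/4) = 9*(-9*1/4) = 9*(-9/4) = -81/4 ≈ -20.250)
(a + 14)*(-1) = (-81/4 + 14)*(-1) = -25/4*(-1) = 25/4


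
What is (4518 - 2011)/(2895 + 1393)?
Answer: 2507/4288 ≈ 0.58465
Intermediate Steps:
(4518 - 2011)/(2895 + 1393) = 2507/4288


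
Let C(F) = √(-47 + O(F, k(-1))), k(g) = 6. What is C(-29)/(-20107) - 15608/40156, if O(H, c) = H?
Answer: -3902/10039 - 2*I*√19/20107 ≈ -0.38868 - 0.00043357*I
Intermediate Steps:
C(F) = √(-47 + F)
C(-29)/(-20107) - 15608/40156 = √(-47 - 29)/(-20107) - 15608/40156 = √(-76)*(-1/20107) - 15608*1/40156 = (2*I*√19)*(-1/20107) - 3902/10039 = -2*I*√19/20107 - 3902/10039 = -3902/10039 - 2*I*√19/20107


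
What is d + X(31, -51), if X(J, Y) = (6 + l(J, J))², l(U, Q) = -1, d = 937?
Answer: 962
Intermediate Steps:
X(J, Y) = 25 (X(J, Y) = (6 - 1)² = 5² = 25)
d + X(31, -51) = 937 + 25 = 962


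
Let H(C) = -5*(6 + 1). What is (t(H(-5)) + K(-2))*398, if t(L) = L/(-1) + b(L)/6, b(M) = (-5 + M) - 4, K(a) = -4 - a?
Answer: 30646/3 ≈ 10215.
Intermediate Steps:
b(M) = -9 + M
H(C) = -35 (H(C) = -5*7 = -35)
t(L) = -3/2 - 5*L/6 (t(L) = L/(-1) + (-9 + L)/6 = L*(-1) + (-9 + L)*(⅙) = -L + (-3/2 + L/6) = -3/2 - 5*L/6)
(t(H(-5)) + K(-2))*398 = ((-3/2 - ⅚*(-35)) + (-4 - 1*(-2)))*398 = ((-3/2 + 175/6) + (-4 + 2))*398 = (83/3 - 2)*398 = (77/3)*398 = 30646/3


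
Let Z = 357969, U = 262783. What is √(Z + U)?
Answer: 4*√38797 ≈ 787.88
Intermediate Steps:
√(Z + U) = √(357969 + 262783) = √620752 = 4*√38797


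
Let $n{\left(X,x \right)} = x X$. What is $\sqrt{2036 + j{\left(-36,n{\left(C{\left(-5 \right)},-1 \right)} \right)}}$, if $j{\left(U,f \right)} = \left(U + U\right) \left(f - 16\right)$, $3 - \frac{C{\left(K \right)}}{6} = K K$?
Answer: $2 i \sqrt{1579} \approx 79.473 i$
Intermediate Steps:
$C{\left(K \right)} = 18 - 6 K^{2}$ ($C{\left(K \right)} = 18 - 6 K K = 18 - 6 K^{2}$)
$n{\left(X,x \right)} = X x$
$j{\left(U,f \right)} = 2 U \left(-16 + f\right)$
$\sqrt{2036 + j{\left(-36,n{\left(C{\left(-5 \right)},-1 \right)} \right)}} = \sqrt{2036 + 2 \left(-36\right) \left(-16 + \left(18 - 6 \left(-5\right)^{2}\right) \left(-1\right)\right)} = \sqrt{2036 + 2 \left(-36\right) \left(-16 + \left(18 - 150\right) \left(-1\right)\right)} = \sqrt{2036 + 2 \left(-36\right) \left(-16 - -132\right)} = \sqrt{2036 + 2 \left(-36\right) \left(-16 + 132\right)} = \sqrt{2036 + 2 \left(-36\right) 116} = \sqrt{2036 - 8352} = \sqrt{-6316} = 2 i \sqrt{1579}$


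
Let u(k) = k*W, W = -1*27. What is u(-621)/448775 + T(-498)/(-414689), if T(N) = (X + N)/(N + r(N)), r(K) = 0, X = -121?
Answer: 3462361258849/92678823875550 ≈ 0.037359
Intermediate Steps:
W = -27
u(k) = -27*k (u(k) = k*(-27) = -27*k)
T(N) = (-121 + N)/N (T(N) = (-121 + N)/(N + 0) = (-121 + N)/N)
u(-621)/448775 + T(-498)/(-414689) = -27*(-621)/448775 + ((-121 - 498)/(-498))/(-414689) = 16767*(1/448775) - 1/498*(-619)*(-1/414689) = 16767/448775 + (619/498)*(-1/414689) = 16767/448775 - 619/206515122 = 3462361258849/92678823875550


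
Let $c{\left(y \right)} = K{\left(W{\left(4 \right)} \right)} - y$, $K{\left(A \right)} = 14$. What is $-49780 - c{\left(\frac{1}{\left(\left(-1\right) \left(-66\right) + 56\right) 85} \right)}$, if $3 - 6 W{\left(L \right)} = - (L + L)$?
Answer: $- \frac{516363779}{10370} \approx -49794.0$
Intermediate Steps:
$W{\left(L \right)} = \frac{1}{2} + \frac{L}{3}$ ($W{\left(L \right)} = \frac{1}{2} - \frac{\left(-1\right) \left(L + L\right)}{6} = \frac{1}{2} - \frac{\left(-1\right) 2 L}{6} = \frac{1}{2} - \frac{\left(-2\right) L}{6} = \frac{1}{2} + \frac{L}{3}$)
$c{\left(y \right)} = 14 - y$
$-49780 - c{\left(\frac{1}{\left(\left(-1\right) \left(-66\right) + 56\right) 85} \right)} = -49780 - \left(14 - \frac{1}{\left(\left(-1\right) \left(-66\right) + 56\right) 85}\right) = -49780 - \left(14 - \frac{1}{66 + 56} \cdot \frac{1}{85}\right) = -49780 - \left(14 - \frac{1}{122} \cdot \frac{1}{85}\right) = -49780 - \left(14 - \frac{1}{10370}\right) = -49780 - \frac{145179}{10370} = - \frac{516363779}{10370}$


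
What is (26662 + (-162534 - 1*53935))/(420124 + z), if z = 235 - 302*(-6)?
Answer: -189807/422171 ≈ -0.44960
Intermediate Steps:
z = 2047 (z = 235 + 1812 = 2047)
(26662 + (-162534 - 1*53935))/(420124 + z) = (26662 + (-162534 - 1*53935))/(420124 + 2047) = (26662 + (-162534 - 53935))/422171 = (26662 - 216469)*(1/422171) = -189807*1/422171 = -189807/422171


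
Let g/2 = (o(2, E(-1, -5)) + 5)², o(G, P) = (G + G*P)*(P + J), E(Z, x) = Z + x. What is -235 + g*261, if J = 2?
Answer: 1056815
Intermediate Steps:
o(G, P) = (2 + P)*(G + G*P) (o(G, P) = (G + G*P)*(P + 2) = (G + G*P)*(2 + P) = (2 + P)*(G + G*P))
g = 4050 (g = 2*(2*(2 + (-1 - 5)² + 3*(-1 - 5)) + 5)² = 2*(2*(2 + (-6)² + 3*(-6)) + 5)² = 2*(2*(2 + 36 - 18) + 5)² = 2*(2*20 + 5)² = 2*(40 + 5)² = 2*45² = 2*2025 = 4050)
-235 + g*261 = -235 + 4050*261 = -235 + 1057050 = 1056815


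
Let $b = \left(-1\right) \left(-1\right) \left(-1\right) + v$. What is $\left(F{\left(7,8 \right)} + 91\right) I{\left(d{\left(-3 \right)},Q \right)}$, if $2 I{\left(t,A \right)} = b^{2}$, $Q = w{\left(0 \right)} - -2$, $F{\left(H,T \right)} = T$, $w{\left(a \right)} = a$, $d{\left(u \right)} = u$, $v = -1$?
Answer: $198$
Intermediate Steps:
$b = -2$ ($b = \left(-1\right) \left(-1\right) \left(-1\right) - 1 = 1 \left(-1\right) - 1 = -1 - 1 = -2$)
$Q = 2$ ($Q = 0 - -2 = 0 + 2 = 2$)
$I{\left(t,A \right)} = 2$ ($I{\left(t,A \right)} = \frac{\left(-2\right)^{2}}{2} = \frac{1}{2} \cdot 4 = 2$)
$\left(F{\left(7,8 \right)} + 91\right) I{\left(d{\left(-3 \right)},Q \right)} = \left(8 + 91\right) 2 = 99 \cdot 2 = 198$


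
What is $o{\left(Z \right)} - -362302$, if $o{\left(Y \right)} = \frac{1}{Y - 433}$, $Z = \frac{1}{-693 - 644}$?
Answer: $\frac{209744597107}{578922} \approx 3.623 \cdot 10^{5}$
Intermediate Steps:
$Z = - \frac{1}{1337}$ ($Z = \frac{1}{-1337} = - \frac{1}{1337} \approx -0.00074794$)
$o{\left(Y \right)} = \frac{1}{-433 + Y}$
$o{\left(Z \right)} - -362302 = \frac{1}{-433 - \frac{1}{1337}} - -362302 = \frac{1}{- \frac{578922}{1337}} + 362302 = - \frac{1337}{578922} + 362302 = \frac{209744597107}{578922}$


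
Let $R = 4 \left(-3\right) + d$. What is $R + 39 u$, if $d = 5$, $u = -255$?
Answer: $-9952$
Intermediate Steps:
$R = -7$ ($R = 4 \left(-3\right) + 5 = -12 + 5 = -7$)
$R + 39 u = -7 + 39 \left(-255\right) = -7 - 9945 = -9952$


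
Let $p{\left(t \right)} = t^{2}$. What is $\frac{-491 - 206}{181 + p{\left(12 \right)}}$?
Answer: $- \frac{697}{325} \approx -2.1446$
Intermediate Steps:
$\frac{-491 - 206}{181 + p{\left(12 \right)}} = \frac{-491 - 206}{181 + 12^{2}} = - \frac{697}{181 + 144} = - \frac{697}{325}$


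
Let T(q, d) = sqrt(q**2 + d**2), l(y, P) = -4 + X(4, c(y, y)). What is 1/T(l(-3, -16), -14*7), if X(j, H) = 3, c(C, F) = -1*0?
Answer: sqrt(9605)/9605 ≈ 0.010204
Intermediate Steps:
c(C, F) = 0
l(y, P) = -1 (l(y, P) = -4 + 3 = -1)
T(q, d) = sqrt(d**2 + q**2)
1/T(l(-3, -16), -14*7) = 1/(sqrt((-14*7)**2 + (-1)**2)) = 1/(sqrt((-98)**2 + 1)) = 1/(sqrt(9604 + 1)) = 1/(sqrt(9605)) = sqrt(9605)/9605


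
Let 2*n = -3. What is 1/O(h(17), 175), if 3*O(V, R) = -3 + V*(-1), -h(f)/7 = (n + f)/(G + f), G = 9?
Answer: 156/61 ≈ 2.5574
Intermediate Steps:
n = -3/2 (n = (1/2)*(-3) = -3/2 ≈ -1.5000)
h(f) = -7*(-3/2 + f)/(9 + f)
O(V, R) = -1 - V/3 (O(V, R) = (-3 + V*(-1))/3 = (-3 - V)/3 = -1 - V/3)
1/O(h(17), 175) = 1/(-1 - 7*(3 - 2*17)/(6*(9 + 17))) = 1/(-1 - 7*(3 - 34)/(6*26)) = 1/(-1 - 7*(-31)/(6*26)) = 1/(-1 - 1/3*(-217/52)) = 1/(-1 + 217/156) = 1/(61/156) = 156/61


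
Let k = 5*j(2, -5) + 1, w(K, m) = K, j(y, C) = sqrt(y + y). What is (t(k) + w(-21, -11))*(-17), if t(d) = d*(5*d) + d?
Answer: -10115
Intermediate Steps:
j(y, C) = sqrt(2)*sqrt(y) (j(y, C) = sqrt(2*y) = sqrt(2)*sqrt(y))
k = 11 (k = 5*(sqrt(2)*sqrt(2)) + 1 = 5*2 + 1 = 10 + 1 = 11)
t(d) = d + 5*d**2 (t(d) = 5*d**2 + d = d + 5*d**2)
(t(k) + w(-21, -11))*(-17) = (11*(1 + 5*11) - 21)*(-17) = (11*(1 + 55) - 21)*(-17) = (11*56 - 21)*(-17) = (616 - 21)*(-17) = 595*(-17) = -10115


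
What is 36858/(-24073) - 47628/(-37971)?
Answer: -28109586/101563987 ≈ -0.27677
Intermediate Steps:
36858/(-24073) - 47628/(-37971) = 36858*(-1/24073) - 47628*(-1/37971) = -36858/24073 + 5292/4219 = -28109586/101563987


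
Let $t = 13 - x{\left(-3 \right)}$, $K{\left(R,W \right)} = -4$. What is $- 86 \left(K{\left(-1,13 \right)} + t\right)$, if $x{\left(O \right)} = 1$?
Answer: $-688$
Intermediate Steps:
$t = 12$ ($t = 13 - 1 = 12$)
$- 86 \left(K{\left(-1,13 \right)} + t\right) = - 86 \left(-4 + 12\right) = \left(-86\right) 8 = -688$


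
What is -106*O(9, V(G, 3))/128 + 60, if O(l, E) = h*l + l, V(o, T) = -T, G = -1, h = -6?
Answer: 6225/64 ≈ 97.266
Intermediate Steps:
O(l, E) = -5*l (O(l, E) = -6*l + l = -5*l)
-106*O(9, V(G, 3))/128 + 60 = -106*(-5*9)/128 + 60 = -(-4770)/128 + 60 = -106*(-45/128) + 60 = 2385/64 + 60 = 6225/64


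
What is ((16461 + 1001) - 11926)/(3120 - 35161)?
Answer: -5536/32041 ≈ -0.17278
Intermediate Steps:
((16461 + 1001) - 11926)/(3120 - 35161) = (17462 - 11926)/(-32041) = 5536*(-1/32041) = -5536/32041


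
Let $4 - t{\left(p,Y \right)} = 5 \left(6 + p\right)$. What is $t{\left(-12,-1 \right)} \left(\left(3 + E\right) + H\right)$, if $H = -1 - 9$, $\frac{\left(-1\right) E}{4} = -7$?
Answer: $714$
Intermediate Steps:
$E = 28$ ($E = \left(-4\right) \left(-7\right) = 28$)
$t{\left(p,Y \right)} = -26 - 5 p$ ($t{\left(p,Y \right)} = 4 - 5 \left(6 + p\right) = 4 - \left(30 + 5 p\right) = -26 - 5 p$)
$H = -10$ ($H = -1 - 9 = -10$)
$t{\left(-12,-1 \right)} \left(\left(3 + E\right) + H\right) = \left(-26 - -60\right) \left(\left(3 + 28\right) - 10\right) = \left(-26 + 60\right) \left(31 - 10\right) = 34 \cdot 21 = 714$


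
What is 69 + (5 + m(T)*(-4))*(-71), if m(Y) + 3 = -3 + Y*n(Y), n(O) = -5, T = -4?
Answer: 3690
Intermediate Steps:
m(Y) = -6 - 5*Y (m(Y) = -3 + (-3 + Y*(-5)) = -3 + (-3 - 5*Y) = -6 - 5*Y)
69 + (5 + m(T)*(-4))*(-71) = 69 + (5 + (-6 - 5*(-4))*(-4))*(-71) = 69 + (5 + (-6 + 20)*(-4))*(-71) = 69 + (5 + 14*(-4))*(-71) = 69 + (5 - 56)*(-71) = 69 - 51*(-71) = 69 + 3621 = 3690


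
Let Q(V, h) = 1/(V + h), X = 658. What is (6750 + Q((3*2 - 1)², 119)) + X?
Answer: 1066753/144 ≈ 7408.0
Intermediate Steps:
(6750 + Q((3*2 - 1)², 119)) + X = (6750 + 1/((3*2 - 1)² + 119)) + 658 = (6750 + 1/((6 - 1)² + 119)) + 658 = (6750 + 1/(5² + 119)) + 658 = (6750 + 1/(25 + 119)) + 658 = (6750 + 1/144) + 658 = 972001/144 + 658 = 1066753/144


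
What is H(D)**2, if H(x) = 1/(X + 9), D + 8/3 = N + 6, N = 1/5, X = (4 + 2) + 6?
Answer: 1/441 ≈ 0.0022676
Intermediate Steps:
X = 12 (X = 6 + 6 = 12)
N = 1/5 ≈ 0.20000
D = 53/15 (D = -8/3 + (1/5 + 6) = -8/3 + 31/5 = 53/15 ≈ 3.5333)
H(x) = 1/21 (H(x) = 1/(12 + 9) = 1/21)
H(D)**2 = (1/21)**2 = 1/441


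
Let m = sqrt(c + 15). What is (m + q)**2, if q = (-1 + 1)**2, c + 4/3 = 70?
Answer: 251/3 ≈ 83.667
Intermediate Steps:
c = 206/3 (c = -4/3 + 70 = 206/3 ≈ 68.667)
m = sqrt(753)/3 (m = sqrt(206/3 + 15) = sqrt(251/3) = sqrt(753)/3 ≈ 9.1469)
q = 0 (q = 0**2 = 0)
(m + q)**2 = (sqrt(753)/3 + 0)**2 = (sqrt(753)/3)**2 = 251/3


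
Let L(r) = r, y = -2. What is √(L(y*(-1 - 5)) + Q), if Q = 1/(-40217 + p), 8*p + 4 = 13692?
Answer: √17792505926/38506 ≈ 3.4641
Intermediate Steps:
p = 1711 (p = -½ + (⅛)*13692 = -½ + 3423/2 = 1711)
Q = -1/38506 (Q = 1/(-40217 + 1711) = 1/(-38506) = -1/38506 ≈ -2.5970e-5)
√(L(y*(-1 - 5)) + Q) = √(-2*(-1 - 5) - 1/38506) = √(-2*(-6) - 1/38506) = √(12 - 1/38506) = √(462071/38506) = √17792505926/38506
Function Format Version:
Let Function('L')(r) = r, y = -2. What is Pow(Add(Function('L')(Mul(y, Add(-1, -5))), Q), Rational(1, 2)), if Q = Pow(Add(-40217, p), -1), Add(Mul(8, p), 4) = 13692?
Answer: Mul(Rational(1, 38506), Pow(17792505926, Rational(1, 2))) ≈ 3.4641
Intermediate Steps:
p = 1711 (p = Add(Rational(-1, 2), Mul(Rational(1, 8), 13692)) = Add(Rational(-1, 2), Rational(3423, 2)) = 1711)
Q = Rational(-1, 38506) (Q = Pow(Add(-40217, 1711), -1) = Pow(-38506, -1) = Rational(-1, 38506) ≈ -2.5970e-5)
Pow(Add(Function('L')(Mul(y, Add(-1, -5))), Q), Rational(1, 2)) = Pow(Add(Mul(-2, Add(-1, -5)), Rational(-1, 38506)), Rational(1, 2)) = Pow(Add(Mul(-2, -6), Rational(-1, 38506)), Rational(1, 2)) = Pow(Add(12, Rational(-1, 38506)), Rational(1, 2)) = Pow(Rational(462071, 38506), Rational(1, 2)) = Mul(Rational(1, 38506), Pow(17792505926, Rational(1, 2)))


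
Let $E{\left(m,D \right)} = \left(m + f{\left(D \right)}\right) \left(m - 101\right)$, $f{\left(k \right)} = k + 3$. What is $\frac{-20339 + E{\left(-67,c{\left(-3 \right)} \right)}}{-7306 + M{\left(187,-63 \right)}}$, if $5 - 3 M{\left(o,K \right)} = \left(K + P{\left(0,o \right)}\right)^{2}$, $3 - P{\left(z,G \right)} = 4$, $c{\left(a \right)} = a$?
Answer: $\frac{879}{839} \approx 1.0477$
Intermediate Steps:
$P{\left(z,G \right)} = -1$ ($P{\left(z,G \right)} = 3 - 4 = -1$)
$M{\left(o,K \right)} = \frac{5}{3} - \frac{\left(-1 + K\right)^{2}}{3}$ ($M{\left(o,K \right)} = \frac{5}{3} - \frac{\left(K - 1\right)^{2}}{3} = \frac{5}{3} - \frac{\left(-1 + K\right)^{2}}{3}$)
$f{\left(k \right)} = 3 + k$
$E{\left(m,D \right)} = \left(-101 + m\right) \left(3 + D + m\right)$ ($E{\left(m,D \right)} = \left(m + \left(3 + D\right)\right) \left(m - 101\right) = \left(3 + D + m\right) \left(-101 + m\right) = \left(-101 + m\right) \left(3 + D + m\right)$)
$\frac{-20339 + E{\left(-67,c{\left(-3 \right)} \right)}}{-7306 + M{\left(187,-63 \right)}} = \frac{-20339 - \left(-6767 - 4489\right)}{-7306 + \left(\frac{5}{3} - \frac{\left(-1 - 63\right)^{2}}{3}\right)} = \frac{-20339 + \left(-303 + 4489 + 303 + 6566 + 201\right)}{-7306 + \left(\frac{5}{3} - \frac{\left(-64\right)^{2}}{3}\right)} = \frac{-20339 + 11256}{-7306 + \left(\frac{5}{3} - \frac{4096}{3}\right)} = - \frac{9083}{-7306 + \left(\frac{5}{3} - \frac{4096}{3}\right)} = - \frac{9083}{-7306 - \frac{4091}{3}} = - \frac{9083}{- \frac{26009}{3}} = \left(-9083\right) \left(- \frac{3}{26009}\right) = \frac{879}{839}$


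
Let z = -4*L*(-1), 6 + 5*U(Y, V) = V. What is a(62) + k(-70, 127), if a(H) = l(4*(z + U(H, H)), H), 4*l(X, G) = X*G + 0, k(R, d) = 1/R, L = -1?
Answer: 31247/70 ≈ 446.39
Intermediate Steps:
U(Y, V) = -6/5 + V/5
z = -4 (z = -4*(-1)*(-1) = 4*(-1) = -4)
l(X, G) = G*X/4 (l(X, G) = (X*G + 0)/4 = (G*X + 0)/4 = (G*X)/4 = G*X/4)
a(H) = H*(-104/5 + 4*H/5)/4 (a(H) = H*(4*(-4 + (-6/5 + H/5)))/4 = H*(4*(-26/5 + H/5))/4 = H*(-104/5 + 4*H/5)/4)
a(62) + k(-70, 127) = (1/5)*62*(-26 + 62) + 1/(-70) = (1/5)*62*36 - 1/70 = 2232/5 - 1/70 = 31247/70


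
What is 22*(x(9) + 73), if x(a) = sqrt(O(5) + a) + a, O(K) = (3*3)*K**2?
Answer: 1804 + 66*sqrt(26) ≈ 2140.5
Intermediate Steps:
O(K) = 9*K**2
x(a) = a + sqrt(225 + a) (x(a) = sqrt(9*5**2 + a) + a = sqrt(9*25 + a) + a = sqrt(225 + a) + a = a + sqrt(225 + a))
22*(x(9) + 73) = 22*((9 + sqrt(225 + 9)) + 73) = 22*((9 + sqrt(234)) + 73) = 22*((9 + 3*sqrt(26)) + 73) = 22*(82 + 3*sqrt(26)) = 1804 + 66*sqrt(26)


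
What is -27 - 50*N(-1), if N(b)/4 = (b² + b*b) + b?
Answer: -227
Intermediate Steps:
N(b) = 4*b + 8*b² (N(b) = 4*((b² + b*b) + b) = 4*((b² + b²) + b) = 4*(2*b² + b) = 4*(b + 2*b²) = 4*b + 8*b²)
-27 - 50*N(-1) = -27 - 200*(-1)*(1 + 2*(-1)) = -27 - 200*(-1)*(1 - 2) = -27 - 200*(-1)*(-1) = -27 - 50*4 = -27 - 200 = -227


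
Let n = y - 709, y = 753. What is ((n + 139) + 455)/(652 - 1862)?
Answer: -29/55 ≈ -0.52727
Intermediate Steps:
n = 44 (n = 753 - 709 = 44)
((n + 139) + 455)/(652 - 1862) = ((44 + 139) + 455)/(652 - 1862) = (183 + 455)/(-1210) = 638*(-1/1210) = -29/55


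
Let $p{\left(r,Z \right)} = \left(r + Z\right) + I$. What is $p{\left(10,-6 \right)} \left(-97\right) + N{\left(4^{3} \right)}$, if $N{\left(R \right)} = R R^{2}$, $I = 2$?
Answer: $261562$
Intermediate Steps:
$N{\left(R \right)} = R^{3}$
$p{\left(r,Z \right)} = 2 + Z + r$ ($p{\left(r,Z \right)} = \left(r + Z\right) + 2 = \left(Z + r\right) + 2 = 2 + Z + r$)
$p{\left(10,-6 \right)} \left(-97\right) + N{\left(4^{3} \right)} = \left(2 - 6 + 10\right) \left(-97\right) + \left(4^{3}\right)^{3} = 6 \left(-97\right) + 64^{3} = -582 + 262144 = 261562$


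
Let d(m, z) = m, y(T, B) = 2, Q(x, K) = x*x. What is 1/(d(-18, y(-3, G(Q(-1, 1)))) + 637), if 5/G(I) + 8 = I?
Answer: 1/619 ≈ 0.0016155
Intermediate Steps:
Q(x, K) = x²
G(I) = 5/(-8 + I)
1/(d(-18, y(-3, G(Q(-1, 1)))) + 637) = 1/(-18 + 637) = 1/619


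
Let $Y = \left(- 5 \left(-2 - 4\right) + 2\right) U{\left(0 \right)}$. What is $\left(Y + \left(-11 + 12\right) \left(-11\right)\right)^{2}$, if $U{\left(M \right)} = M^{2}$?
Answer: $121$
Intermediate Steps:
$Y = 0$ ($Y = \left(- 5 \left(-2 - 4\right) + 2\right) 0^{2} = \left(\left(-5\right) \left(-6\right) + 2\right) 0 = \left(30 + 2\right) 0 = 32 \cdot 0 = 0$)
$\left(Y + \left(-11 + 12\right) \left(-11\right)\right)^{2} = \left(0 + \left(-11 + 12\right) \left(-11\right)\right)^{2} = \left(0 + 1 \left(-11\right)\right)^{2} = \left(0 - 11\right)^{2} = \left(-11\right)^{2} = 121$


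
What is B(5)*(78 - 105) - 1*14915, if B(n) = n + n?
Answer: -15185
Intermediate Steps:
B(n) = 2*n
B(5)*(78 - 105) - 1*14915 = (2*5)*(78 - 105) - 1*14915 = 10*(-27) - 14915 = -270 - 14915 = -15185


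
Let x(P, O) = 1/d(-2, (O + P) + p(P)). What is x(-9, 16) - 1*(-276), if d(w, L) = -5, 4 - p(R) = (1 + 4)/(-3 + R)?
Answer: 1379/5 ≈ 275.80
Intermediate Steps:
p(R) = 4 - 5/(-3 + R) (p(R) = 4 - (1 + 4)/(-3 + R) = 4 - 5/(-3 + R))
x(P, O) = -1/5 (x(P, O) = 1/(-5) = -1/5)
x(-9, 16) - 1*(-276) = -1/5 - 1*(-276) = -1/5 + 276 = 1379/5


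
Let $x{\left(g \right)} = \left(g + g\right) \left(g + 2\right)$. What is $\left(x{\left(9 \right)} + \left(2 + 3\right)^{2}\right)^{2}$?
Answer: $49729$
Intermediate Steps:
$x{\left(g \right)} = 2 g \left(2 + g\right)$
$\left(x{\left(9 \right)} + \left(2 + 3\right)^{2}\right)^{2} = \left(2 \cdot 9 \left(2 + 9\right) + \left(2 + 3\right)^{2}\right)^{2} = \left(2 \cdot 9 \cdot 11 + 5^{2}\right)^{2} = \left(198 + 25\right)^{2} = 223^{2} = 49729$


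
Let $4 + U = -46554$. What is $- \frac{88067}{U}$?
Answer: $\frac{88067}{46558} \approx 1.8916$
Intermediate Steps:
$U = -46558$ ($U = -4 - 46554 = -46558$)
$- \frac{88067}{U} = - \frac{88067}{-46558} = \left(-88067\right) \left(- \frac{1}{46558}\right) = \frac{88067}{46558}$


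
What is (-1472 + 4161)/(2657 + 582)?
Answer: 2689/3239 ≈ 0.83019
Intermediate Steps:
(-1472 + 4161)/(2657 + 582) = 2689/3239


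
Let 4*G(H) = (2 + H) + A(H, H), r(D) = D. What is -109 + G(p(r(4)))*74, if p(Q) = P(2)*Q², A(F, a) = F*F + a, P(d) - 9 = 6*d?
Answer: 2100936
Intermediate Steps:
P(d) = 9 + 6*d
A(F, a) = a + F² (A(F, a) = F² + a = a + F²)
p(Q) = 21*Q² (p(Q) = (9 + 6*2)*Q² = (9 + 12)*Q² = 21*Q²)
G(H) = ½ + H/2 + H²/4 (G(H) = ((2 + H) + (H + H²))/4 = (2 + H² + 2*H)/4 = ½ + H/2 + H²/4)
-109 + G(p(r(4)))*74 = -109 + (½ + (21*4²)/2 + (21*4²)²/4)*74 = -109 + (½ + (21*16)/2 + (21*16)²/4)*74 = -109 + (½ + (½)*336 + (¼)*336²)*74 = -109 + (½ + 168 + (¼)*112896)*74 = -109 + (½ + 168 + 28224)*74 = -109 + (56785/2)*74 = -109 + 2101045 = 2100936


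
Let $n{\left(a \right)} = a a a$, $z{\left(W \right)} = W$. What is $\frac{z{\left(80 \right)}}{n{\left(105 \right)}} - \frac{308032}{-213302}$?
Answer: $\frac{35660260816}{24692372775} \approx 1.4442$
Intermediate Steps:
$n{\left(a \right)} = a^{3}$ ($n{\left(a \right)} = a^{2} a = a^{3}$)
$\frac{z{\left(80 \right)}}{n{\left(105 \right)}} - \frac{308032}{-213302} = \frac{80}{105^{3}} - \frac{308032}{-213302} = \frac{80}{1157625} - - \frac{154016}{106651} = 80 \cdot \frac{1}{1157625} + \frac{154016}{106651} = \frac{16}{231525} + \frac{154016}{106651} = \frac{35660260816}{24692372775}$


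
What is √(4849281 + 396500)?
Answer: √5245781 ≈ 2290.4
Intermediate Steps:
√(4849281 + 396500) = √5245781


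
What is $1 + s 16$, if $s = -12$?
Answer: $-191$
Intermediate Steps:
$1 + s 16 = 1 - 192 = -191$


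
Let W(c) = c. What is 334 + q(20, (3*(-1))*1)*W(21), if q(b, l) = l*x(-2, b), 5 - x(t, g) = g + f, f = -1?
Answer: 1216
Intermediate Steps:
x(t, g) = 6 - g (x(t, g) = 5 - (g - 1) = 5 - (-1 + g) = 5 + (1 - g) = 6 - g)
q(b, l) = l*(6 - b)
334 + q(20, (3*(-1))*1)*W(21) = 334 + (((3*(-1))*1)*(6 - 1*20))*21 = 334 + ((-3*1)*(6 - 20))*21 = 334 - 3*(-14)*21 = 334 + 42*21 = 334 + 882 = 1216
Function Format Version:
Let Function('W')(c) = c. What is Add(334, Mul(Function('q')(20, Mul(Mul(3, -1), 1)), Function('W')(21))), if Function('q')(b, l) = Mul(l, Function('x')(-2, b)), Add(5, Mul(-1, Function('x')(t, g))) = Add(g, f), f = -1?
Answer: 1216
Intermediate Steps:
Function('x')(t, g) = Add(6, Mul(-1, g)) (Function('x')(t, g) = Add(5, Mul(-1, Add(g, -1))) = Add(5, Mul(-1, Add(-1, g))) = Add(5, Add(1, Mul(-1, g))) = Add(6, Mul(-1, g)))
Function('q')(b, l) = Mul(l, Add(6, Mul(-1, b)))
Add(334, Mul(Function('q')(20, Mul(Mul(3, -1), 1)), Function('W')(21))) = Add(334, Mul(Mul(Mul(Mul(3, -1), 1), Add(6, Mul(-1, 20))), 21)) = Add(334, Mul(Mul(Mul(-3, 1), Add(6, -20)), 21)) = Add(334, Mul(Mul(-3, -14), 21)) = Add(334, Mul(42, 21)) = Add(334, 882) = 1216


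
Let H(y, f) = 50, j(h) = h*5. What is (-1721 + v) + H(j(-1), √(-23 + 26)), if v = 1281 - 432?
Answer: -822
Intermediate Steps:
v = 849
j(h) = 5*h
(-1721 + v) + H(j(-1), √(-23 + 26)) = (-1721 + 849) + 50 = -872 + 50 = -822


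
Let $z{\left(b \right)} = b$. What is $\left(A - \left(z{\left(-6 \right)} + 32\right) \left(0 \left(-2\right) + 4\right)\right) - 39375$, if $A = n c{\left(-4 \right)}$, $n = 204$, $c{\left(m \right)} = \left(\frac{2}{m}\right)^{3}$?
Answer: $- \frac{79009}{2} \approx -39505.0$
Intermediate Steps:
$c{\left(m \right)} = \frac{8}{m^{3}}$
$A = - \frac{51}{2}$ ($A = 204 \frac{8}{-64} = 204 \cdot 8 \left(- \frac{1}{64}\right) = 204 \left(- \frac{1}{8}\right) = - \frac{51}{2} \approx -25.5$)
$\left(A - \left(z{\left(-6 \right)} + 32\right) \left(0 \left(-2\right) + 4\right)\right) - 39375 = \left(- \frac{51}{2} - \left(-6 + 32\right) \left(0 \left(-2\right) + 4\right)\right) - 39375 = \left(- \frac{51}{2} - 26 \left(0 + 4\right)\right) - 39375 = \left(- \frac{51}{2} - 26 \cdot 4\right) - 39375 = \left(- \frac{51}{2} - 104\right) - 39375 = - \frac{259}{2} - 39375 = - \frac{79009}{2}$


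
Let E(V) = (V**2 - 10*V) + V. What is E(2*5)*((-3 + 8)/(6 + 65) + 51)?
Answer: 36260/71 ≈ 510.70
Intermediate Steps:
E(V) = V**2 - 9*V
E(2*5)*((-3 + 8)/(6 + 65) + 51) = ((2*5)*(-9 + 2*5))*((-3 + 8)/(6 + 65) + 51) = (10*(-9 + 10))*(5/71 + 51) = (10*1)*(5*(1/71) + 51) = 10*(5/71 + 51) = 10*(3626/71) = 36260/71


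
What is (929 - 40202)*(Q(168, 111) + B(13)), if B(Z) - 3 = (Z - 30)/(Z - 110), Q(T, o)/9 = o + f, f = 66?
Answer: -6080599317/97 ≈ -6.2687e+7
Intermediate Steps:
Q(T, o) = 594 + 9*o (Q(T, o) = 9*(o + 66) = 9*(66 + o) = 594 + 9*o)
B(Z) = 3 + (-30 + Z)/(-110 + Z) (B(Z) = 3 + (Z - 30)/(Z - 110) = 3 + (-30 + Z)/(-110 + Z))
(929 - 40202)*(Q(168, 111) + B(13)) = (929 - 40202)*((594 + 9*111) + 4*(-90 + 13)/(-110 + 13)) = -39273*((594 + 999) + 4*(-77)/(-97)) = -39273*(1593 + 4*(-1/97)*(-77)) = -39273*(1593 + 308/97) = -39273*154829/97 = -6080599317/97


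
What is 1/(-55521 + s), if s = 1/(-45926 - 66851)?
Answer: -112777/6261491818 ≈ -1.8011e-5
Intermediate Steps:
s = -1/112777 (s = 1/(-112777) = -1/112777 ≈ -8.8670e-6)
1/(-55521 + s) = 1/(-55521 - 1/112777) = 1/(-6261491818/112777) = -112777/6261491818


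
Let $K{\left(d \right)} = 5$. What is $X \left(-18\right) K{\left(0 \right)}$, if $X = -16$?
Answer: $1440$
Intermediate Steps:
$X \left(-18\right) K{\left(0 \right)} = \left(-16\right) \left(-18\right) 5 = 288 \cdot 5 = 1440$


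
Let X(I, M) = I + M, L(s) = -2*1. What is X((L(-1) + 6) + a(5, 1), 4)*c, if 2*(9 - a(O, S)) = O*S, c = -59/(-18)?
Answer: 1711/36 ≈ 47.528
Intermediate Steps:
c = 59/18 (c = -59*(-1/18) = 59/18 ≈ 3.2778)
a(O, S) = 9 - O*S/2
L(s) = -2
X((L(-1) + 6) + a(5, 1), 4)*c = (((-2 + 6) + (9 - ½*5*1)) + 4)*(59/18) = ((4 + (9 - 5/2)) + 4)*(59/18) = ((4 + 13/2) + 4)*(59/18) = (21/2 + 4)*(59/18) = (29/2)*(59/18) = 1711/36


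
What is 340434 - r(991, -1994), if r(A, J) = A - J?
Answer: 337449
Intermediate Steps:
340434 - r(991, -1994) = 340434 - (991 - 1*(-1994)) = 340434 - (991 + 1994) = 340434 - 1*2985 = 340434 - 2985 = 337449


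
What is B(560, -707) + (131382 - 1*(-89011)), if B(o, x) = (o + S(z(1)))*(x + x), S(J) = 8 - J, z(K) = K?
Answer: -581345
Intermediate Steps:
B(o, x) = 2*x*(7 + o) (B(o, x) = (o + (8 - 1*1))*(x + x) = (o + (8 - 1))*(2*x) = (o + 7)*(2*x) = (7 + o)*(2*x) = 2*x*(7 + o))
B(560, -707) + (131382 - 1*(-89011)) = 2*(-707)*(7 + 560) + (131382 - 1*(-89011)) = 2*(-707)*567 + (131382 + 89011) = -801738 + 220393 = -581345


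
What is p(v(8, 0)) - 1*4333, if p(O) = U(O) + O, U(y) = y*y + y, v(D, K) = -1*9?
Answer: -4270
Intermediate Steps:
v(D, K) = -9
U(y) = y + y**2 (U(y) = y**2 + y = y + y**2)
p(O) = O + O*(1 + O) (p(O) = O*(1 + O) + O = O + O*(1 + O))
p(v(8, 0)) - 1*4333 = -9*(2 - 9) - 1*4333 = -9*(-7) - 4333 = 63 - 4333 = -4270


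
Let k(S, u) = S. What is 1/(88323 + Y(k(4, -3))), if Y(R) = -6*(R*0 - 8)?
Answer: 1/88371 ≈ 1.1316e-5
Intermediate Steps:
Y(R) = 48 (Y(R) = -6*(0 - 8) = -6*(-8) = 48)
1/(88323 + Y(k(4, -3))) = 1/(88323 + 48) = 1/88371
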